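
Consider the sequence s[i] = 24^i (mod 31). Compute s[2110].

25

Listing terms: s[1] = 24,  s[2] = 18,  s[3] = 29,  s[4] = 14,  s[5] = 26,  s[6] = 4,  s[7] = 3,  s[8] = 10,  s[9] = 23,  s[10] = 25,  s[11] = 11,  s[12] = 16,  s[13] = 12,  s[14] = 9,  s[15] = 30,  s[16] = 7,  s[17] = 13,  s[18] = 2,  s[19] = 17,  s[20] = 5,  s[21] = 27,  s[22] = 28,  s[23] = 21,  s[24] = 8,  s[25] = 6,  s[26] = 20,  s[27] = 15,  s[28] = 19,  s[29] = 22,  s[30] = 1,  s[31] = 24.
Since s[31] = s[1] = 24, the sequence is periodic with period 30.
(2110 - 1) mod 30 = 9, so s[2110] = s[10] = 25.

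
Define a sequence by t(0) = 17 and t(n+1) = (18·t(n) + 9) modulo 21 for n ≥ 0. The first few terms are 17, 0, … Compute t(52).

0

t(0) = 17; t(1) = 0; t(2) = 9; t(3) = 3; t(4) = 0.
Since t(4) = t(1) = 0, the sequence is eventually periodic: after a pre-period of length 1 it cycles with period 3.
For n ≥ 1, t(n) depends only on (n - 1) mod 3. (52 - 1) mod 3 = 0, so t(52) = t(1) = 0.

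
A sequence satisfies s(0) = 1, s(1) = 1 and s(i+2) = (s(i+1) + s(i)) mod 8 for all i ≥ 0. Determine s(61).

1

s(0) = 1; s(1) = 1; s(2) = 2; s(3) = 3; s(4) = 5; s(5) = 0; s(6) = 5; s(7) = 5; s(8) = 2; s(9) = 7; s(10) = 1; s(11) = 0; s(12) = 1; s(13) = 1.
Since (s(12), s(13)) = (s(0), s(1)) = (1, 1) (two consecutive terms determine the rest), the sequence is periodic with period 12.
(61 - 0) mod 12 = 1, so s(61) = s(1) = 1.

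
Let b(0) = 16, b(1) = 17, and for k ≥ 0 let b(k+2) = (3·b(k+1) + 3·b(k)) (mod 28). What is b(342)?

We have b(0) = 16, b(1) = 17, b(2) = 15, b(3) = 12, b(4) = 25, b(5) = 27, b(6) = 16, b(7) = 17.
The sequence repeats with period 6.
(342 - 0) mod 6 = 0, so b(342) = b(0) = 16.

16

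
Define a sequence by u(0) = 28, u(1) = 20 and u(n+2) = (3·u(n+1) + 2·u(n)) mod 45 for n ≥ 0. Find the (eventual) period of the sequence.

Computing terms: u(0) = 28; u(1) = 20; u(2) = 26; u(3) = 28; u(4) = 1; u(5) = 14; u(6) = 44; u(7) = 25; u(8) = 28; u(9) = 44; u(10) = 8; u(11) = 22; u(12) = 37; u(13) = 20; u(14) = 44; u(15) = 37; u(16) = 19; u(17) = 41; u(18) = 26; u(19) = 25; u(20) = 37; u(21) = 26; u(22) = 17; u(23) = 13; u(24) = 28; u(25) = 20.
The sequence repeats with period 24.

24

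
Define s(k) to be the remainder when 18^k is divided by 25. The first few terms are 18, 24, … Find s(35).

7

Listing terms: s(1) = 18, s(2) = 24, s(3) = 7, s(4) = 1, s(5) = 18.
The sequence repeats with period 4.
(35 - 1) mod 4 = 2, so s(35) = s(3) = 7.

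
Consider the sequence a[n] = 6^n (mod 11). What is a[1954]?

Computing terms: a[1] = 6; a[2] = 3; a[3] = 7; a[4] = 9; a[5] = 10; a[6] = 5; a[7] = 8; a[8] = 4; a[9] = 2; a[10] = 1; a[11] = 6.
Since a[11] = a[1] = 6, the sequence is periodic with period 10.
So a[1954] = a[1 + ((1954-1) mod 10)] = a[4] = 9.

9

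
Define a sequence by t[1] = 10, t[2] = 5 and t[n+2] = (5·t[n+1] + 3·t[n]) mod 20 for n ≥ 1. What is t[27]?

Computing terms: t[1] = 10,  t[2] = 5,  t[3] = 15,  t[4] = 10,  t[5] = 15,  t[6] = 5,  t[7] = 10,  t[8] = 5.
Since (t[7], t[8]) = (t[1], t[2]) = (10, 5) (two consecutive terms determine the rest), the sequence is periodic with period 6.
So t[27] = t[1 + ((27-1) mod 6)] = t[3] = 15.

15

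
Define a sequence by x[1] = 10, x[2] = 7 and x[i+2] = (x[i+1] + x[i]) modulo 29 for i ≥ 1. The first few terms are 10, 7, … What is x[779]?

16

x[1] = 10, x[2] = 7, x[3] = 17, x[4] = 24, x[5] = 12, x[6] = 7, x[7] = 19, x[8] = 26, x[9] = 16, x[10] = 13, x[11] = 0, x[12] = 13, x[13] = 13, x[14] = 26, x[15] = 10, x[16] = 7.
The sequence repeats with period 14.
(779 - 1) mod 14 = 8, so x[779] = x[9] = 16.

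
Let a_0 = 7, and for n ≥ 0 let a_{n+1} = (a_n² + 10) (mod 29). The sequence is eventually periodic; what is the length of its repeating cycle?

6

We have a_0 = 7; a_1 = 1; a_2 = 11; a_3 = 15; a_4 = 3; a_5 = 19; a_6 = 23; a_7 = 17; a_8 = 9; a_9 = 4; a_{10} = 26; a_{11} = 19.
Since a_{11} = a_5 = 19, the sequence is eventually periodic: after a pre-period of length 5 it cycles with period 6.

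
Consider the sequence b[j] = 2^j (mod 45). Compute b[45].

17

Listing terms: b[0] = 1; b[1] = 2; b[2] = 4; b[3] = 8; b[4] = 16; b[5] = 32; b[6] = 19; b[7] = 38; b[8] = 31; b[9] = 17; b[10] = 34; b[11] = 23; b[12] = 1.
The sequence repeats with period 12.
(45 - 0) mod 12 = 9, so b[45] = b[9] = 17.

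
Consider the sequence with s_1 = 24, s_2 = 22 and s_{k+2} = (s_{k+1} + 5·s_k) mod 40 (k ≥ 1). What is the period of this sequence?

s_1 = 24,  s_2 = 22,  s_3 = 22,  s_4 = 12,  s_5 = 2,  s_6 = 22,  s_7 = 32,  s_8 = 22,  s_9 = 22.
Since (s_8, s_9) = (s_2, s_3) = (22, 22) (two consecutive terms determine the rest), the sequence is eventually periodic: after a pre-period of length 1 it cycles with period 6.

6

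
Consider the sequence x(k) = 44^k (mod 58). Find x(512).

52

Computing terms: x(1) = 44,  x(2) = 22,  x(3) = 40,  x(4) = 20,  x(5) = 10,  x(6) = 34,  x(7) = 46,  x(8) = 52,  x(9) = 26,  x(10) = 42,  x(11) = 50,  x(12) = 54,  x(13) = 56,  x(14) = 28,  x(15) = 14,  x(16) = 36,  x(17) = 18,  x(18) = 38,  x(19) = 48,  x(20) = 24,  x(21) = 12,  x(22) = 6,  x(23) = 32,  x(24) = 16,  x(25) = 8,  x(26) = 4,  x(27) = 2,  x(28) = 30,  x(29) = 44.
The sequence repeats with period 28.
(512 - 1) mod 28 = 7, so x(512) = x(8) = 52.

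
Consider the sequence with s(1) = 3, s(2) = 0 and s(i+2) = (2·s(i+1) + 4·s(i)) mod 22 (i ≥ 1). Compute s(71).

s(1) = 3; s(2) = 0; s(3) = 12; s(4) = 2; s(5) = 8; s(6) = 2; s(7) = 14; s(8) = 14; s(9) = 18; s(10) = 4; s(11) = 14; s(12) = 0; s(13) = 12.
Since (s(12), s(13)) = (s(2), s(3)) = (0, 12) (two consecutive terms determine the rest), the sequence is eventually periodic: after a pre-period of length 1 it cycles with period 10.
For i ≥ 2, s(i) depends only on (i - 2) mod 10. (71 - 2) mod 10 = 9, so s(71) = s(11) = 14.

14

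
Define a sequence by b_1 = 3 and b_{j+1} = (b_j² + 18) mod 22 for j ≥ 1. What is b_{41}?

5

Computing terms: b_1 = 3; b_2 = 5; b_3 = 21; b_4 = 19; b_5 = 5.
Since b_5 = b_2 = 5, the sequence is eventually periodic: after a pre-period of length 1 it cycles with period 3.
For j ≥ 2, b_j depends only on (j - 2) mod 3. (41 - 2) mod 3 = 0, so b_{41} = b_2 = 5.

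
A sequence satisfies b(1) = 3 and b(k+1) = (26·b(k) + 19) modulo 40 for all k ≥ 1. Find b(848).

21

Computing terms: b(1) = 3, b(2) = 17, b(3) = 21, b(4) = 5, b(5) = 29, b(6) = 13, b(7) = 37, b(8) = 21.
Since b(8) = b(3) = 21, the sequence is eventually periodic: after a pre-period of length 2 it cycles with period 5.
For k ≥ 3, b(k) depends only on (k - 3) mod 5. (848 - 3) mod 5 = 0, so b(848) = b(3) = 21.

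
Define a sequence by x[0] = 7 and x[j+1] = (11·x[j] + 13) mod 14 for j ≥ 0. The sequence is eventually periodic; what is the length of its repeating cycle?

Computing terms: x[0] = 7; x[1] = 6; x[2] = 9; x[3] = 0; x[4] = 13; x[5] = 2; x[6] = 7.
Since x[6] = x[0] = 7, the sequence is periodic with period 6.

6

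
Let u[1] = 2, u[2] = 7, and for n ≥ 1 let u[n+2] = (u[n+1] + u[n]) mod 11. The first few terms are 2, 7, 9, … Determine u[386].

8

u[1] = 2,  u[2] = 7,  u[3] = 9,  u[4] = 5,  u[5] = 3,  u[6] = 8,  u[7] = 0,  u[8] = 8,  u[9] = 8,  u[10] = 5,  u[11] = 2,  u[12] = 7.
The sequence repeats with period 10.
So u[386] = u[1 + ((386-1) mod 10)] = u[6] = 8.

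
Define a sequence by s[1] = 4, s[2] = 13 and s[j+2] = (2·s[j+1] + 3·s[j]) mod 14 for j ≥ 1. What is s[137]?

s[1] = 4, s[2] = 13, s[3] = 10, s[4] = 3, s[5] = 8, s[6] = 11, s[7] = 4, s[8] = 13.
Since (s[7], s[8]) = (s[1], s[2]) = (4, 13) (two consecutive terms determine the rest), the sequence is periodic with period 6.
(137 - 1) mod 6 = 4, so s[137] = s[5] = 8.

8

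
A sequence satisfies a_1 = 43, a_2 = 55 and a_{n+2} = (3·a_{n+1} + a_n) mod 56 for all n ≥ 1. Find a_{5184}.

38

Computing terms: a_1 = 43, a_2 = 55, a_3 = 40, a_4 = 7, a_5 = 5, a_6 = 22, a_7 = 15, a_8 = 11, a_9 = 48, a_{10} = 43, a_{11} = 9, a_{12} = 14, a_{13} = 51, a_{14} = 55, a_{15} = 48, a_{16} = 31, a_{17} = 29, a_{18} = 6, a_{19} = 47, a_{20} = 35, a_{21} = 40, a_{22} = 43, a_{23} = 1, a_{24} = 46, a_{25} = 27, a_{26} = 15, a_{27} = 16, a_{28} = 7, a_{29} = 37, a_{30} = 6, a_{31} = 55, a_{32} = 3, a_{33} = 8, a_{34} = 27, a_{35} = 33, a_{36} = 14, a_{37} = 19, a_{38} = 15, a_{39} = 8, a_{40} = 39, a_{41} = 13, a_{42} = 22, a_{43} = 23, a_{44} = 35, a_{45} = 16, a_{46} = 27, a_{47} = 41, a_{48} = 38, a_{49} = 43, a_{50} = 55.
The sequence repeats with period 48.
(5184 - 1) mod 48 = 47, so a_{5184} = a_{48} = 38.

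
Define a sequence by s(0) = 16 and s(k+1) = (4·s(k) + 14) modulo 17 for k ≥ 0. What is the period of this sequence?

4

s(0) = 16; s(1) = 10; s(2) = 3; s(3) = 9; s(4) = 16.
The sequence repeats with period 4.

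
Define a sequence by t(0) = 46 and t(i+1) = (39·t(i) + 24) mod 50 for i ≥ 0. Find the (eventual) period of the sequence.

10

Computing terms: t(0) = 46, t(1) = 18, t(2) = 26, t(3) = 38, t(4) = 6, t(5) = 8, t(6) = 36, t(7) = 28, t(8) = 16, t(9) = 48, t(10) = 46.
Since t(10) = t(0) = 46, the sequence is periodic with period 10.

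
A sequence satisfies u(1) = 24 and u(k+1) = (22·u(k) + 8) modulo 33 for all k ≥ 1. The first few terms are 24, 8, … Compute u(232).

30

Computing terms: u(1) = 24,  u(2) = 8,  u(3) = 19,  u(4) = 30,  u(5) = 8.
Since u(5) = u(2) = 8, the sequence is eventually periodic: after a pre-period of length 1 it cycles with period 3.
For k ≥ 2, u(k) depends only on (k - 2) mod 3. (232 - 2) mod 3 = 2, so u(232) = u(4) = 30.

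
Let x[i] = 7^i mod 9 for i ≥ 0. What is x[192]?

1

Listing terms: x[0] = 1; x[1] = 7; x[2] = 4; x[3] = 1.
Since x[3] = x[0] = 1, the sequence is periodic with period 3.
So x[192] = x[0 + ((192-0) mod 3)] = x[0] = 1.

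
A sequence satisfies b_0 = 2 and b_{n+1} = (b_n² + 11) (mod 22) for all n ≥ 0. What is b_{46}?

Listing terms: b_0 = 2, b_1 = 15, b_2 = 16, b_3 = 3, b_4 = 20, b_5 = 15.
Since b_5 = b_1 = 15, the sequence is eventually periodic: after a pre-period of length 1 it cycles with period 4.
For n ≥ 1, b_n depends only on (n - 1) mod 4. (46 - 1) mod 4 = 1, so b_{46} = b_2 = 16.

16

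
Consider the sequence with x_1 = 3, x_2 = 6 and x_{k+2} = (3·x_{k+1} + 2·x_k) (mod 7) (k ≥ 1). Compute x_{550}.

2

Computing terms: x_1 = 3; x_2 = 6; x_3 = 3; x_4 = 0; x_5 = 6; x_6 = 4; x_7 = 3; x_8 = 3; x_9 = 1; x_{10} = 2; x_{11} = 1; x_{12} = 0; x_{13} = 2; x_{14} = 6; x_{15} = 1; x_{16} = 1; x_{17} = 5; x_{18} = 3; x_{19} = 5; x_{20} = 0; x_{21} = 3; x_{22} = 2; x_{23} = 5; x_{24} = 5; x_{25} = 4; x_{26} = 1; x_{27} = 4; x_{28} = 0; x_{29} = 1; x_{30} = 3; x_{31} = 4; x_{32} = 4; x_{33} = 6; x_{34} = 5; x_{35} = 6; x_{36} = 0; x_{37} = 5; x_{38} = 1; x_{39} = 6; x_{40} = 6; x_{41} = 2; x_{42} = 4; x_{43} = 2; x_{44} = 0; x_{45} = 4; x_{46} = 5; x_{47} = 2; x_{48} = 2; x_{49} = 3; x_{50} = 6.
The sequence repeats with period 48.
(550 - 1) mod 48 = 21, so x_{550} = x_{22} = 2.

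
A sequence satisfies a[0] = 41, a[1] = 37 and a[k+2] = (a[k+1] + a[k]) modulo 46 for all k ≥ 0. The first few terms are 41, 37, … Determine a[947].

a[0] = 41,  a[1] = 37,  a[2] = 32,  a[3] = 23,  a[4] = 9,  a[5] = 32,  a[6] = 41,  a[7] = 27,  a[8] = 22,  a[9] = 3,  a[10] = 25,  a[11] = 28,  a[12] = 7,  a[13] = 35,  a[14] = 42,  a[15] = 31,  a[16] = 27,  a[17] = 12,  a[18] = 39,  a[19] = 5,  a[20] = 44,  a[21] = 3,  a[22] = 1,  a[23] = 4,  a[24] = 5,  a[25] = 9,  a[26] = 14,  a[27] = 23,  a[28] = 37,  a[29] = 14,  a[30] = 5,  a[31] = 19,  a[32] = 24,  a[33] = 43,  a[34] = 21,  a[35] = 18,  a[36] = 39,  a[37] = 11,  a[38] = 4,  a[39] = 15,  a[40] = 19,  a[41] = 34,  a[42] = 7,  a[43] = 41,  a[44] = 2,  a[45] = 43,  a[46] = 45,  a[47] = 42,  a[48] = 41,  a[49] = 37.
The sequence repeats with period 48.
(947 - 0) mod 48 = 35, so a[947] = a[35] = 18.

18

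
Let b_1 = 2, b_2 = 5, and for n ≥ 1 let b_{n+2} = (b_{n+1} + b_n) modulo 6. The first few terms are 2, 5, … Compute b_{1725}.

1

Listing terms: b_1 = 2,  b_2 = 5,  b_3 = 1,  b_4 = 0,  b_5 = 1,  b_6 = 1,  b_7 = 2,  b_8 = 3,  b_9 = 5,  b_{10} = 2,  b_{11} = 1,  b_{12} = 3,  b_{13} = 4,  b_{14} = 1,  b_{15} = 5,  b_{16} = 0,  b_{17} = 5,  b_{18} = 5,  b_{19} = 4,  b_{20} = 3,  b_{21} = 1,  b_{22} = 4,  b_{23} = 5,  b_{24} = 3,  b_{25} = 2,  b_{26} = 5.
The sequence repeats with period 24.
So b_{1725} = b_{1 + ((1725-1) mod 24)} = b_{21} = 1.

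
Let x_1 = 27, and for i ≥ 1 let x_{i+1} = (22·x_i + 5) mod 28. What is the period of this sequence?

x_1 = 27,  x_2 = 11,  x_3 = 23,  x_4 = 7,  x_5 = 19,  x_6 = 3,  x_7 = 15,  x_8 = 27.
The sequence repeats with period 7.

7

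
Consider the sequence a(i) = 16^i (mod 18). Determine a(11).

4

We have a(0) = 1,  a(1) = 16,  a(2) = 4,  a(3) = 10,  a(4) = 16.
Since a(4) = a(1) = 16, the sequence is eventually periodic: after a pre-period of length 1 it cycles with period 3.
For i ≥ 1, a(i) depends only on (i - 1) mod 3. (11 - 1) mod 3 = 1, so a(11) = a(2) = 4.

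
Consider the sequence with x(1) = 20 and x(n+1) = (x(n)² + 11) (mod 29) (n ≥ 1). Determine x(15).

4

We have x(1) = 20,  x(2) = 5,  x(3) = 7,  x(4) = 2,  x(5) = 15,  x(6) = 4,  x(7) = 27,  x(8) = 15.
Since x(8) = x(5) = 15, the sequence is eventually periodic: after a pre-period of length 4 it cycles with period 3.
For n ≥ 5, x(n) depends only on (n - 5) mod 3. (15 - 5) mod 3 = 1, so x(15) = x(6) = 4.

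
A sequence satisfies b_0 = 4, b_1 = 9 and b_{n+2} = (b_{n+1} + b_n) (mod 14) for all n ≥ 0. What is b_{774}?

8

b_0 = 4, b_1 = 9, b_2 = 13, b_3 = 8, b_4 = 7, b_5 = 1, b_6 = 8, b_7 = 9, b_8 = 3, b_9 = 12, b_{10} = 1, b_{11} = 13, b_{12} = 0, b_{13} = 13, b_{14} = 13, b_{15} = 12, b_{16} = 11, b_{17} = 9, b_{18} = 6, b_{19} = 1, b_{20} = 7, b_{21} = 8, b_{22} = 1, b_{23} = 9, b_{24} = 10, b_{25} = 5, b_{26} = 1, b_{27} = 6, b_{28} = 7, b_{29} = 13, b_{30} = 6, b_{31} = 5, b_{32} = 11, b_{33} = 2, b_{34} = 13, b_{35} = 1, b_{36} = 0, b_{37} = 1, b_{38} = 1, b_{39} = 2, b_{40} = 3, b_{41} = 5, b_{42} = 8, b_{43} = 13, b_{44} = 7, b_{45} = 6, b_{46} = 13, b_{47} = 5, b_{48} = 4, b_{49} = 9.
Since (b_{48}, b_{49}) = (b_0, b_1) = (4, 9) (two consecutive terms determine the rest), the sequence is periodic with period 48.
So b_{774} = b_{0 + ((774-0) mod 48)} = b_6 = 8.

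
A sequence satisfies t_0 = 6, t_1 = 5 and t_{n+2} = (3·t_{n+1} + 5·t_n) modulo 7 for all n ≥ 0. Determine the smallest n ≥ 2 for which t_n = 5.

t_0 = 6; t_1 = 5; t_2 = 3; t_3 = 6; t_4 = 5.
The sequence repeats with period 3.
The value 5 next appears (with n ≥ 2) at t_4.

4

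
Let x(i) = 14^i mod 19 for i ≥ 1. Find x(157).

We have x(1) = 14,  x(2) = 6,  x(3) = 8,  x(4) = 17,  x(5) = 10,  x(6) = 7,  x(7) = 3,  x(8) = 4,  x(9) = 18,  x(10) = 5,  x(11) = 13,  x(12) = 11,  x(13) = 2,  x(14) = 9,  x(15) = 12,  x(16) = 16,  x(17) = 15,  x(18) = 1,  x(19) = 14.
The sequence repeats with period 18.
(157 - 1) mod 18 = 12, so x(157) = x(13) = 2.

2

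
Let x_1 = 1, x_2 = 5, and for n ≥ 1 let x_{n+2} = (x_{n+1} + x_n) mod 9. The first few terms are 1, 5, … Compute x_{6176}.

1

Computing terms: x_1 = 1; x_2 = 5; x_3 = 6; x_4 = 2; x_5 = 8; x_6 = 1; x_7 = 0; x_8 = 1; x_9 = 1; x_{10} = 2; x_{11} = 3; x_{12} = 5; x_{13} = 8; x_{14} = 4; x_{15} = 3; x_{16} = 7; x_{17} = 1; x_{18} = 8; x_{19} = 0; x_{20} = 8; x_{21} = 8; x_{22} = 7; x_{23} = 6; x_{24} = 4; x_{25} = 1; x_{26} = 5.
Since (x_{25}, x_{26}) = (x_1, x_2) = (1, 5) (two consecutive terms determine the rest), the sequence is periodic with period 24.
So x_{6176} = x_{1 + ((6176-1) mod 24)} = x_8 = 1.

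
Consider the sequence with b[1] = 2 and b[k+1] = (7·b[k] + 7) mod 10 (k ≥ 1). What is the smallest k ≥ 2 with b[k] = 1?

Listing terms: b[1] = 2; b[2] = 1; b[3] = 4; b[4] = 5; b[5] = 2.
The sequence repeats with period 4.
The value 1 first appears (with k ≥ 2) at b[2].

2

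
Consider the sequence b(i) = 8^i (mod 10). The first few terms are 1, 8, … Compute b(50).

b(0) = 1,  b(1) = 8,  b(2) = 4,  b(3) = 2,  b(4) = 6,  b(5) = 8.
Since b(5) = b(1) = 8, the sequence is eventually periodic: after a pre-period of length 1 it cycles with period 4.
For i ≥ 1, b(i) depends only on (i - 1) mod 4. (50 - 1) mod 4 = 1, so b(50) = b(2) = 4.

4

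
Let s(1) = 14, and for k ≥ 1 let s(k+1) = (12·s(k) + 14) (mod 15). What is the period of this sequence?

Computing terms: s(1) = 14, s(2) = 2, s(3) = 8, s(4) = 5, s(5) = 14.
Since s(5) = s(1) = 14, the sequence is periodic with period 4.

4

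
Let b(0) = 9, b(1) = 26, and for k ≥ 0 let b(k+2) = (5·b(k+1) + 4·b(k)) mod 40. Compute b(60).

We have b(0) = 9, b(1) = 26, b(2) = 6, b(3) = 14, b(4) = 14, b(5) = 6, b(6) = 6, b(7) = 14.
Since (b(6), b(7)) = (b(2), b(3)) = (6, 14) (two consecutive terms determine the rest), the sequence is eventually periodic: after a pre-period of length 2 it cycles with period 4.
For k ≥ 2, b(k) depends only on (k - 2) mod 4. (60 - 2) mod 4 = 2, so b(60) = b(4) = 14.

14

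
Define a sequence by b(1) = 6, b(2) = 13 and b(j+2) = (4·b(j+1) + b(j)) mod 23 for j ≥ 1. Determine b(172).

8

We have b(1) = 6, b(2) = 13, b(3) = 12, b(4) = 15, b(5) = 3, b(6) = 4, b(7) = 19, b(8) = 11, b(9) = 17, b(10) = 10, b(11) = 11, b(12) = 8, b(13) = 20, b(14) = 19, b(15) = 4, b(16) = 12, b(17) = 6, b(18) = 13.
The sequence repeats with period 16.
So b(172) = b(1 + ((172-1) mod 16)) = b(12) = 8.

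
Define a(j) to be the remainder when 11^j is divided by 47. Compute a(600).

Computing terms: a(0) = 1, a(1) = 11, a(2) = 27, a(3) = 15, a(4) = 24, a(5) = 29, a(6) = 37, a(7) = 31, a(8) = 12, a(9) = 38, a(10) = 42, a(11) = 39, a(12) = 6, a(13) = 19, a(14) = 21, a(15) = 43, a(16) = 3, a(17) = 33, a(18) = 34, a(19) = 45, a(20) = 25, a(21) = 40, a(22) = 17, a(23) = 46, a(24) = 36, a(25) = 20, a(26) = 32, a(27) = 23, a(28) = 18, a(29) = 10, a(30) = 16, a(31) = 35, a(32) = 9, a(33) = 5, a(34) = 8, a(35) = 41, a(36) = 28, a(37) = 26, a(38) = 4, a(39) = 44, a(40) = 14, a(41) = 13, a(42) = 2, a(43) = 22, a(44) = 7, a(45) = 30, a(46) = 1.
The sequence repeats with period 46.
(600 - 0) mod 46 = 2, so a(600) = a(2) = 27.

27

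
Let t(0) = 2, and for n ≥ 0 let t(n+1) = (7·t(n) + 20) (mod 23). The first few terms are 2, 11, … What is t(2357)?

Listing terms: t(0) = 2,  t(1) = 11,  t(2) = 5,  t(3) = 9,  t(4) = 14,  t(5) = 3,  t(6) = 18,  t(7) = 8,  t(8) = 7,  t(9) = 0,  t(10) = 20,  t(11) = 22,  t(12) = 13,  t(13) = 19,  t(14) = 15,  t(15) = 10,  t(16) = 21,  t(17) = 6,  t(18) = 16,  t(19) = 17,  t(20) = 1,  t(21) = 4,  t(22) = 2.
Since t(22) = t(0) = 2, the sequence is periodic with period 22.
(2357 - 0) mod 22 = 3, so t(2357) = t(3) = 9.

9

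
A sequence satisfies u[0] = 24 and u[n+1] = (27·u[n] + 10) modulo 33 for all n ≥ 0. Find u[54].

u[0] = 24; u[1] = 31; u[2] = 22; u[3] = 10; u[4] = 16; u[5] = 13; u[6] = 31.
Since u[6] = u[1] = 31, the sequence is eventually periodic: after a pre-period of length 1 it cycles with period 5.
For n ≥ 1, u[n] depends only on (n - 1) mod 5. (54 - 1) mod 5 = 3, so u[54] = u[4] = 16.

16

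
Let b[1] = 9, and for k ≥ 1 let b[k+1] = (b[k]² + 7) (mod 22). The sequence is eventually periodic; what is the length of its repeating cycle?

6

Computing terms: b[1] = 9; b[2] = 0; b[3] = 7; b[4] = 12; b[5] = 19; b[6] = 16; b[7] = 21; b[8] = 8; b[9] = 5; b[10] = 10; b[11] = 19.
Since b[11] = b[5] = 19, the sequence is eventually periodic: after a pre-period of length 4 it cycles with period 6.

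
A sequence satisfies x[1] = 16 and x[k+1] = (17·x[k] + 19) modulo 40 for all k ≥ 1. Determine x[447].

Computing terms: x[1] = 16,  x[2] = 11,  x[3] = 6,  x[4] = 1,  x[5] = 36,  x[6] = 31,  x[7] = 26,  x[8] = 21,  x[9] = 16.
The sequence repeats with period 8.
So x[447] = x[1 + ((447-1) mod 8)] = x[7] = 26.

26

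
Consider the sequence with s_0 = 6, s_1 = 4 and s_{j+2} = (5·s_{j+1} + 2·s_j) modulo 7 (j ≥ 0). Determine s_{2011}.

0

Listing terms: s_0 = 6,  s_1 = 4,  s_2 = 4,  s_3 = 0,  s_4 = 1,  s_5 = 5,  s_6 = 6,  s_7 = 5,  s_8 = 2,  s_9 = 6,  s_{10} = 6,  s_{11} = 0,  s_{12} = 5,  s_{13} = 4,  s_{14} = 2,  s_{15} = 4,  s_{16} = 3,  s_{17} = 2,  s_{18} = 2,  s_{19} = 0,  s_{20} = 4,  s_{21} = 6,  s_{22} = 3,  s_{23} = 6,  s_{24} = 1,  s_{25} = 3,  s_{26} = 3,  s_{27} = 0,  s_{28} = 6,  s_{29} = 2,  s_{30} = 1,  s_{31} = 2,  s_{32} = 5,  s_{33} = 1,  s_{34} = 1,  s_{35} = 0,  s_{36} = 2,  s_{37} = 3,  s_{38} = 5,  s_{39} = 3,  s_{40} = 4,  s_{41} = 5,  s_{42} = 5,  s_{43} = 0,  s_{44} = 3,  s_{45} = 1,  s_{46} = 4,  s_{47} = 1,  s_{48} = 6,  s_{49} = 4.
The sequence repeats with period 48.
(2011 - 0) mod 48 = 43, so s_{2011} = s_{43} = 0.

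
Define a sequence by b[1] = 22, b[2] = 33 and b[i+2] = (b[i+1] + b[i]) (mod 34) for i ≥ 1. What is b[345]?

13

We have b[1] = 22,  b[2] = 33,  b[3] = 21,  b[4] = 20,  b[5] = 7,  b[6] = 27,  b[7] = 0,  b[8] = 27,  b[9] = 27,  b[10] = 20,  b[11] = 13,  b[12] = 33,  b[13] = 12,  b[14] = 11,  b[15] = 23,  b[16] = 0,  b[17] = 23,  b[18] = 23,  b[19] = 12,  b[20] = 1,  b[21] = 13,  b[22] = 14,  b[23] = 27,  b[24] = 7,  b[25] = 0,  b[26] = 7,  b[27] = 7,  b[28] = 14,  b[29] = 21,  b[30] = 1,  b[31] = 22,  b[32] = 23,  b[33] = 11,  b[34] = 0,  b[35] = 11,  b[36] = 11,  b[37] = 22,  b[38] = 33.
The sequence repeats with period 36.
So b[345] = b[1 + ((345-1) mod 36)] = b[21] = 13.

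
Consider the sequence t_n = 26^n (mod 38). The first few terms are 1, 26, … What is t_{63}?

20

We have t_0 = 1, t_1 = 26, t_2 = 30, t_3 = 20, t_4 = 26.
Since t_4 = t_1 = 26, the sequence is eventually periodic: after a pre-period of length 1 it cycles with period 3.
For n ≥ 1, t_n depends only on (n - 1) mod 3. (63 - 1) mod 3 = 2, so t_{63} = t_3 = 20.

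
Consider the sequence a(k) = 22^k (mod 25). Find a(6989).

17

Computing terms: a(0) = 1, a(1) = 22, a(2) = 9, a(3) = 23, a(4) = 6, a(5) = 7, a(6) = 4, a(7) = 13, a(8) = 11, a(9) = 17, a(10) = 24, a(11) = 3, a(12) = 16, a(13) = 2, a(14) = 19, a(15) = 18, a(16) = 21, a(17) = 12, a(18) = 14, a(19) = 8, a(20) = 1.
The sequence repeats with period 20.
(6989 - 0) mod 20 = 9, so a(6989) = a(9) = 17.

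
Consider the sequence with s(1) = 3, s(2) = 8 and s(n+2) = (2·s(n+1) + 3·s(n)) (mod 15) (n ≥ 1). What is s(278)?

s(1) = 3,  s(2) = 8,  s(3) = 10,  s(4) = 14,  s(5) = 13,  s(6) = 8,  s(7) = 10.
Since (s(6), s(7)) = (s(2), s(3)) = (8, 10) (two consecutive terms determine the rest), the sequence is eventually periodic: after a pre-period of length 1 it cycles with period 4.
For n ≥ 2, s(n) depends only on (n - 2) mod 4. (278 - 2) mod 4 = 0, so s(278) = s(2) = 8.

8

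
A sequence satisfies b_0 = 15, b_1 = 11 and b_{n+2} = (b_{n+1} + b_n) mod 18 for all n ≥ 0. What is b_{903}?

We have b_0 = 15,  b_1 = 11,  b_2 = 8,  b_3 = 1,  b_4 = 9,  b_5 = 10,  b_6 = 1,  b_7 = 11,  b_8 = 12,  b_9 = 5,  b_{10} = 17,  b_{11} = 4,  b_{12} = 3,  b_{13} = 7,  b_{14} = 10,  b_{15} = 17,  b_{16} = 9,  b_{17} = 8,  b_{18} = 17,  b_{19} = 7,  b_{20} = 6,  b_{21} = 13,  b_{22} = 1,  b_{23} = 14,  b_{24} = 15,  b_{25} = 11.
Since (b_{24}, b_{25}) = (b_0, b_1) = (15, 11) (two consecutive terms determine the rest), the sequence is periodic with period 24.
So b_{903} = b_{0 + ((903-0) mod 24)} = b_{15} = 17.

17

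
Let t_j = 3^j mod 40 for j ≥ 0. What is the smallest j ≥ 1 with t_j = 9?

Computing terms: t_0 = 1,  t_1 = 3,  t_2 = 9,  t_3 = 27,  t_4 = 1.
The sequence repeats with period 4.
The value 9 first appears (with j ≥ 1) at t_2.

2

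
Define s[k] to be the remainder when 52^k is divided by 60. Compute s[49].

We have s[0] = 1,  s[1] = 52,  s[2] = 4,  s[3] = 28,  s[4] = 16,  s[5] = 52.
Since s[5] = s[1] = 52, the sequence is eventually periodic: after a pre-period of length 1 it cycles with period 4.
For k ≥ 1, s[k] depends only on (k - 1) mod 4. (49 - 1) mod 4 = 0, so s[49] = s[1] = 52.

52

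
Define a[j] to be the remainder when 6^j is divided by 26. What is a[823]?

Listing terms: a[0] = 1,  a[1] = 6,  a[2] = 10,  a[3] = 8,  a[4] = 22,  a[5] = 2,  a[6] = 12,  a[7] = 20,  a[8] = 16,  a[9] = 18,  a[10] = 4,  a[11] = 24,  a[12] = 14,  a[13] = 6.
Since a[13] = a[1] = 6, the sequence is eventually periodic: after a pre-period of length 1 it cycles with period 12.
For j ≥ 1, a[j] depends only on (j - 1) mod 12. (823 - 1) mod 12 = 6, so a[823] = a[7] = 20.

20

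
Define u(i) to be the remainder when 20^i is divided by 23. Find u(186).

8

Computing terms: u(1) = 20; u(2) = 9; u(3) = 19; u(4) = 12; u(5) = 10; u(6) = 16; u(7) = 21; u(8) = 6; u(9) = 5; u(10) = 8; u(11) = 22; u(12) = 3; u(13) = 14; u(14) = 4; u(15) = 11; u(16) = 13; u(17) = 7; u(18) = 2; u(19) = 17; u(20) = 18; u(21) = 15; u(22) = 1; u(23) = 20.
The sequence repeats with period 22.
So u(186) = u(1 + ((186-1) mod 22)) = u(10) = 8.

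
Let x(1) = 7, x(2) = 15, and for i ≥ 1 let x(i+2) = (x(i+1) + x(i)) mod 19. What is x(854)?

Listing terms: x(1) = 7; x(2) = 15; x(3) = 3; x(4) = 18; x(5) = 2; x(6) = 1; x(7) = 3; x(8) = 4; x(9) = 7; x(10) = 11; x(11) = 18; x(12) = 10; x(13) = 9; x(14) = 0; x(15) = 9; x(16) = 9; x(17) = 18; x(18) = 8; x(19) = 7; x(20) = 15.
Since (x(19), x(20)) = (x(1), x(2)) = (7, 15) (two consecutive terms determine the rest), the sequence is periodic with period 18.
So x(854) = x(1 + ((854-1) mod 18)) = x(8) = 4.

4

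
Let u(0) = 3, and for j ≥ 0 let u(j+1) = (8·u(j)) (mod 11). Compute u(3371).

2

u(0) = 3, u(1) = 2, u(2) = 5, u(3) = 7, u(4) = 1, u(5) = 8, u(6) = 9, u(7) = 6, u(8) = 4, u(9) = 10, u(10) = 3.
Since u(10) = u(0) = 3, the sequence is periodic with period 10.
So u(3371) = u(0 + ((3371-0) mod 10)) = u(1) = 2.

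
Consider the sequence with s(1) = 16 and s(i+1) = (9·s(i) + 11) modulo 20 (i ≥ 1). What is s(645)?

s(1) = 16,  s(2) = 15,  s(3) = 6,  s(4) = 5,  s(5) = 16.
The sequence repeats with period 4.
(645 - 1) mod 4 = 0, so s(645) = s(1) = 16.

16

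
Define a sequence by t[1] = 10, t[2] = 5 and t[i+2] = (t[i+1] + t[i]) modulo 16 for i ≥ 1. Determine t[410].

5

t[1] = 10, t[2] = 5, t[3] = 15, t[4] = 4, t[5] = 3, t[6] = 7, t[7] = 10, t[8] = 1, t[9] = 11, t[10] = 12, t[11] = 7, t[12] = 3, t[13] = 10, t[14] = 13, t[15] = 7, t[16] = 4, t[17] = 11, t[18] = 15, t[19] = 10, t[20] = 9, t[21] = 3, t[22] = 12, t[23] = 15, t[24] = 11, t[25] = 10, t[26] = 5.
The sequence repeats with period 24.
So t[410] = t[1 + ((410-1) mod 24)] = t[2] = 5.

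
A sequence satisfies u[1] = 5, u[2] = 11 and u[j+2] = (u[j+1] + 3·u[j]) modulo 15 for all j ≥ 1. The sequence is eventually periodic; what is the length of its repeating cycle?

Listing terms: u[1] = 5; u[2] = 11; u[3] = 11; u[4] = 14; u[5] = 2; u[6] = 14; u[7] = 5; u[8] = 2; u[9] = 2; u[10] = 8; u[11] = 14; u[12] = 8; u[13] = 5; u[14] = 14; u[15] = 14; u[16] = 11; u[17] = 8; u[18] = 11; u[19] = 5; u[20] = 8; u[21] = 8; u[22] = 2; u[23] = 11; u[24] = 2; u[25] = 5; u[26] = 11.
The sequence repeats with period 24.

24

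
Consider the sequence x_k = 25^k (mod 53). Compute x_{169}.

52

We have x_0 = 1; x_1 = 25; x_2 = 42; x_3 = 43; x_4 = 15; x_5 = 4; x_6 = 47; x_7 = 9; x_8 = 13; x_9 = 7; x_{10} = 16; x_{11} = 29; x_{12} = 36; x_{13} = 52; x_{14} = 28; x_{15} = 11; x_{16} = 10; x_{17} = 38; x_{18} = 49; x_{19} = 6; x_{20} = 44; x_{21} = 40; x_{22} = 46; x_{23} = 37; x_{24} = 24; x_{25} = 17; x_{26} = 1.
Since x_{26} = x_0 = 1, the sequence is periodic with period 26.
(169 - 0) mod 26 = 13, so x_{169} = x_{13} = 52.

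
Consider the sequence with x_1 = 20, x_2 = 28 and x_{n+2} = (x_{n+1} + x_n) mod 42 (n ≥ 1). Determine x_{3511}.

We have x_1 = 20; x_2 = 28; x_3 = 6; x_4 = 34; x_5 = 40; x_6 = 32; x_7 = 30; x_8 = 20; x_9 = 8; x_{10} = 28; x_{11} = 36; x_{12} = 22; x_{13} = 16; x_{14} = 38; x_{15} = 12; x_{16} = 8; x_{17} = 20; x_{18} = 28.
The sequence repeats with period 16.
(3511 - 1) mod 16 = 6, so x_{3511} = x_7 = 30.

30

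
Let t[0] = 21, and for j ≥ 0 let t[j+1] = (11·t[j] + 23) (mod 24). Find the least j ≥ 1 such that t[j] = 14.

1

Listing terms: t[0] = 21, t[1] = 14, t[2] = 9, t[3] = 2, t[4] = 21.
The sequence repeats with period 4.
The value 14 first appears (with j ≥ 1) at t[1].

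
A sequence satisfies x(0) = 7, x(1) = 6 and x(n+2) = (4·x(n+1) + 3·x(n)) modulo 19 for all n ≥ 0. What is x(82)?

13

x(0) = 7,  x(1) = 6,  x(2) = 7,  x(3) = 8,  x(4) = 15,  x(5) = 8,  x(6) = 1,  x(7) = 9,  x(8) = 1,  x(9) = 12,  x(10) = 13,  x(11) = 12,  x(12) = 11,  x(13) = 4,  x(14) = 11,  x(15) = 18,  x(16) = 10,  x(17) = 18,  x(18) = 7,  x(19) = 6.
Since (x(18), x(19)) = (x(0), x(1)) = (7, 6) (two consecutive terms determine the rest), the sequence is periodic with period 18.
So x(82) = x(0 + ((82-0) mod 18)) = x(10) = 13.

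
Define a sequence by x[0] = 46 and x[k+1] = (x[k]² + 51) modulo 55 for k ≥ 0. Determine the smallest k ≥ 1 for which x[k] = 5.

x[0] = 46; x[1] = 22; x[2] = 40; x[3] = 1; x[4] = 52; x[5] = 5; x[6] = 21; x[7] = 52.
Since x[7] = x[4] = 52, the sequence is eventually periodic: after a pre-period of length 4 it cycles with period 3.
The value 5 first appears (with k ≥ 1) at x[5].

5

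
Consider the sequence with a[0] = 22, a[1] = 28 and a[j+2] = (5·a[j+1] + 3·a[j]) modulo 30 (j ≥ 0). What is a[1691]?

4

Listing terms: a[0] = 22, a[1] = 28, a[2] = 26, a[3] = 4, a[4] = 8, a[5] = 22, a[6] = 14, a[7] = 16, a[8] = 2, a[9] = 28, a[10] = 26.
Since (a[9], a[10]) = (a[1], a[2]) = (28, 26) (two consecutive terms determine the rest), the sequence is eventually periodic: after a pre-period of length 1 it cycles with period 8.
For j ≥ 1, a[j] depends only on (j - 1) mod 8. (1691 - 1) mod 8 = 2, so a[1691] = a[3] = 4.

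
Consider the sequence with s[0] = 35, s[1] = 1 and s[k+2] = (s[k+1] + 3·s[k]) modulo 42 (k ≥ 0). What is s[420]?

Listing terms: s[0] = 35, s[1] = 1, s[2] = 22, s[3] = 25, s[4] = 7, s[5] = 40, s[6] = 19, s[7] = 13, s[8] = 28, s[9] = 25, s[10] = 25, s[11] = 16, s[12] = 7, s[13] = 13, s[14] = 34, s[15] = 31, s[16] = 7, s[17] = 16, s[18] = 37, s[19] = 1, s[20] = 28, s[21] = 31, s[22] = 31, s[23] = 40, s[24] = 7, s[25] = 1, s[26] = 22.
Since (s[25], s[26]) = (s[1], s[2]) = (1, 22) (two consecutive terms determine the rest), the sequence is eventually periodic: after a pre-period of length 1 it cycles with period 24.
For k ≥ 1, s[k] depends only on (k - 1) mod 24. (420 - 1) mod 24 = 11, so s[420] = s[12] = 7.

7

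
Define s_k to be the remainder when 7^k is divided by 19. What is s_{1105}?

Computing terms: s_0 = 1,  s_1 = 7,  s_2 = 11,  s_3 = 1.
Since s_3 = s_0 = 1, the sequence is periodic with period 3.
So s_{1105} = s_{0 + ((1105-0) mod 3)} = s_1 = 7.

7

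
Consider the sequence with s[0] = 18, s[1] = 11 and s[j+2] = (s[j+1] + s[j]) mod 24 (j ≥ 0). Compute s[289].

11

Computing terms: s[0] = 18, s[1] = 11, s[2] = 5, s[3] = 16, s[4] = 21, s[5] = 13, s[6] = 10, s[7] = 23, s[8] = 9, s[9] = 8, s[10] = 17, s[11] = 1, s[12] = 18, s[13] = 19, s[14] = 13, s[15] = 8, s[16] = 21, s[17] = 5, s[18] = 2, s[19] = 7, s[20] = 9, s[21] = 16, s[22] = 1, s[23] = 17, s[24] = 18, s[25] = 11.
Since (s[24], s[25]) = (s[0], s[1]) = (18, 11) (two consecutive terms determine the rest), the sequence is periodic with period 24.
So s[289] = s[0 + ((289-0) mod 24)] = s[1] = 11.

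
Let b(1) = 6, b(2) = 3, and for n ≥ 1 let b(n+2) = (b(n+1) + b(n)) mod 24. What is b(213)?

We have b(1) = 6,  b(2) = 3,  b(3) = 9,  b(4) = 12,  b(5) = 21,  b(6) = 9,  b(7) = 6,  b(8) = 15,  b(9) = 21,  b(10) = 12,  b(11) = 9,  b(12) = 21,  b(13) = 6,  b(14) = 3.
Since (b(13), b(14)) = (b(1), b(2)) = (6, 3) (two consecutive terms determine the rest), the sequence is periodic with period 12.
So b(213) = b(1 + ((213-1) mod 12)) = b(9) = 21.

21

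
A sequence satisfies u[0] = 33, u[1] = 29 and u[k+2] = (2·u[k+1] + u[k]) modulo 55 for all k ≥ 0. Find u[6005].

Computing terms: u[0] = 33, u[1] = 29, u[2] = 36, u[3] = 46, u[4] = 18, u[5] = 27, u[6] = 17, u[7] = 6, u[8] = 29, u[9] = 9, u[10] = 47, u[11] = 48, u[12] = 33, u[13] = 4, u[14] = 41, u[15] = 31, u[16] = 48, u[17] = 17, u[18] = 27, u[19] = 16, u[20] = 4, u[21] = 24, u[22] = 52, u[23] = 18, u[24] = 33, u[25] = 29.
Since (u[24], u[25]) = (u[0], u[1]) = (33, 29) (two consecutive terms determine the rest), the sequence is periodic with period 24.
So u[6005] = u[0 + ((6005-0) mod 24)] = u[5] = 27.

27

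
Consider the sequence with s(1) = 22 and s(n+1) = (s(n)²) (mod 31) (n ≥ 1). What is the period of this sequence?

Listing terms: s(1) = 22; s(2) = 19; s(3) = 20; s(4) = 28; s(5) = 9; s(6) = 19.
Since s(6) = s(2) = 19, the sequence is eventually periodic: after a pre-period of length 1 it cycles with period 4.

4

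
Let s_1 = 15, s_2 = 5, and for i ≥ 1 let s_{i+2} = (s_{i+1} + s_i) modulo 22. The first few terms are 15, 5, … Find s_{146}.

Computing terms: s_1 = 15,  s_2 = 5,  s_3 = 20,  s_4 = 3,  s_5 = 1,  s_6 = 4,  s_7 = 5,  s_8 = 9,  s_9 = 14,  s_{10} = 1,  s_{11} = 15,  s_{12} = 16,  s_{13} = 9,  s_{14} = 3,  s_{15} = 12,  s_{16} = 15,  s_{17} = 5.
The sequence repeats with period 15.
So s_{146} = s_{1 + ((146-1) mod 15)} = s_{11} = 15.

15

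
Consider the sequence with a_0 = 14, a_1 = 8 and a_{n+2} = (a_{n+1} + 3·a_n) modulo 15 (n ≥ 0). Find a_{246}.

8

Computing terms: a_0 = 14; a_1 = 8; a_2 = 5; a_3 = 14; a_4 = 14; a_5 = 11; a_6 = 8; a_7 = 11; a_8 = 5; a_9 = 8; a_{10} = 8; a_{11} = 2; a_{12} = 11; a_{13} = 2; a_{14} = 5; a_{15} = 11; a_{16} = 11; a_{17} = 14; a_{18} = 2; a_{19} = 14; a_{20} = 5; a_{21} = 2; a_{22} = 2; a_{23} = 8; a_{24} = 14; a_{25} = 8.
The sequence repeats with period 24.
So a_{246} = a_{0 + ((246-0) mod 24)} = a_6 = 8.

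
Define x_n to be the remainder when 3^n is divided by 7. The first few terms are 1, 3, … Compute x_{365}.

5

x_0 = 1, x_1 = 3, x_2 = 2, x_3 = 6, x_4 = 4, x_5 = 5, x_6 = 1.
Since x_6 = x_0 = 1, the sequence is periodic with period 6.
So x_{365} = x_{0 + ((365-0) mod 6)} = x_5 = 5.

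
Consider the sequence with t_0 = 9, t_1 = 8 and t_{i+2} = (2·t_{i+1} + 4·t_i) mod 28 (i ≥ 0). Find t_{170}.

Computing terms: t_0 = 9,  t_1 = 8,  t_2 = 24,  t_3 = 24,  t_4 = 4,  t_5 = 20,  t_6 = 0,  t_7 = 24,  t_8 = 20,  t_9 = 24,  t_{10} = 16,  t_{11} = 16,  t_{12} = 12,  t_{13} = 4,  t_{14} = 0,  t_{15} = 16,  t_{16} = 4,  t_{17} = 16,  t_{18} = 20,  t_{19} = 20,  t_{20} = 8,  t_{21} = 12,  t_{22} = 0,  t_{23} = 20,  t_{24} = 12,  t_{25} = 20,  t_{26} = 4,  t_{27} = 4,  t_{28} = 24,  t_{29} = 8,  t_{30} = 0,  t_{31} = 4,  t_{32} = 8,  t_{33} = 4,  t_{34} = 12,  t_{35} = 12,  t_{36} = 16,  t_{37} = 24,  t_{38} = 0,  t_{39} = 12,  t_{40} = 24,  t_{41} = 12,  t_{42} = 8,  t_{43} = 8,  t_{44} = 20,  t_{45} = 16,  t_{46} = 0,  t_{47} = 8,  t_{48} = 16,  t_{49} = 8,  t_{50} = 24.
Since (t_{49}, t_{50}) = (t_1, t_2) = (8, 24) (two consecutive terms determine the rest), the sequence is eventually periodic: after a pre-period of length 1 it cycles with period 48.
For i ≥ 1, t_i depends only on (i - 1) mod 48. (170 - 1) mod 48 = 25, so t_{170} = t_{26} = 4.

4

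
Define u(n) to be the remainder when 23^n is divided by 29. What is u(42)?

Listing terms: u(0) = 1, u(1) = 23, u(2) = 7, u(3) = 16, u(4) = 20, u(5) = 25, u(6) = 24, u(7) = 1.
Since u(7) = u(0) = 1, the sequence is periodic with period 7.
So u(42) = u(0 + ((42-0) mod 7)) = u(0) = 1.

1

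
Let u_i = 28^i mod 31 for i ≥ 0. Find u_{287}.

Computing terms: u_0 = 1,  u_1 = 28,  u_2 = 9,  u_3 = 4,  u_4 = 19,  u_5 = 5,  u_6 = 16,  u_7 = 14,  u_8 = 20,  u_9 = 2,  u_{10} = 25,  u_{11} = 18,  u_{12} = 8,  u_{13} = 7,  u_{14} = 10,  u_{15} = 1.
The sequence repeats with period 15.
So u_{287} = u_{0 + ((287-0) mod 15)} = u_2 = 9.

9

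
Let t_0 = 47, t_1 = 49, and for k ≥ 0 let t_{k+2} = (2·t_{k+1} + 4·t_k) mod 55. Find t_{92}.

11

Listing terms: t_0 = 47; t_1 = 49; t_2 = 11; t_3 = 53; t_4 = 40; t_5 = 17; t_6 = 29; t_7 = 16; t_8 = 38; t_9 = 30; t_{10} = 47; t_{11} = 49.
The sequence repeats with period 10.
(92 - 0) mod 10 = 2, so t_{92} = t_2 = 11.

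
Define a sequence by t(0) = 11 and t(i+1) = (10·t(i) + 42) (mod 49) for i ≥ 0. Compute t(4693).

Listing terms: t(0) = 11,  t(1) = 5,  t(2) = 43,  t(3) = 31,  t(4) = 9,  t(5) = 34,  t(6) = 39,  t(7) = 40,  t(8) = 1,  t(9) = 3,  t(10) = 23,  t(11) = 27,  t(12) = 18,  t(13) = 26,  t(14) = 8,  t(15) = 24,  t(16) = 37,  t(17) = 20,  t(18) = 46,  t(19) = 12,  t(20) = 15,  t(21) = 45,  t(22) = 2,  t(23) = 13,  t(24) = 25,  t(25) = 47,  t(26) = 22,  t(27) = 17,  t(28) = 16,  t(29) = 6,  t(30) = 4,  t(31) = 33,  t(32) = 29,  t(33) = 38,  t(34) = 30,  t(35) = 48,  t(36) = 32,  t(37) = 19,  t(38) = 36,  t(39) = 10,  t(40) = 44,  t(41) = 41,  t(42) = 11.
The sequence repeats with period 42.
So t(4693) = t(0 + ((4693-0) mod 42)) = t(31) = 33.

33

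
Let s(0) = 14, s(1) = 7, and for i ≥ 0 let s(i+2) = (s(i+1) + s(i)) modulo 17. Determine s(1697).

Listing terms: s(0) = 14,  s(1) = 7,  s(2) = 4,  s(3) = 11,  s(4) = 15,  s(5) = 9,  s(6) = 7,  s(7) = 16,  s(8) = 6,  s(9) = 5,  s(10) = 11,  s(11) = 16,  s(12) = 10,  s(13) = 9,  s(14) = 2,  s(15) = 11,  s(16) = 13,  s(17) = 7,  s(18) = 3,  s(19) = 10,  s(20) = 13,  s(21) = 6,  s(22) = 2,  s(23) = 8,  s(24) = 10,  s(25) = 1,  s(26) = 11,  s(27) = 12,  s(28) = 6,  s(29) = 1,  s(30) = 7,  s(31) = 8,  s(32) = 15,  s(33) = 6,  s(34) = 4,  s(35) = 10,  s(36) = 14,  s(37) = 7.
Since (s(36), s(37)) = (s(0), s(1)) = (14, 7) (two consecutive terms determine the rest), the sequence is periodic with period 36.
So s(1697) = s(0 + ((1697-0) mod 36)) = s(5) = 9.

9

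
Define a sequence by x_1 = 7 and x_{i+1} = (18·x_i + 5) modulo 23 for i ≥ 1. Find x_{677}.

Listing terms: x_1 = 7; x_2 = 16; x_3 = 17; x_4 = 12; x_5 = 14; x_6 = 4; x_7 = 8; x_8 = 11; x_9 = 19; x_{10} = 2; x_{11} = 18; x_{12} = 7.
The sequence repeats with period 11.
So x_{677} = x_{1 + ((677-1) mod 11)} = x_6 = 4.

4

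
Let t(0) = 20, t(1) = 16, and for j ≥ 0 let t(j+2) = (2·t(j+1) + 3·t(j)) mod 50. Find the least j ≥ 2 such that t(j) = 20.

Listing terms: t(0) = 20, t(1) = 16, t(2) = 42, t(3) = 32, t(4) = 40, t(5) = 26, t(6) = 22, t(7) = 22, t(8) = 10, t(9) = 36, t(10) = 2, t(11) = 12, t(12) = 30, t(13) = 46, t(14) = 32, t(15) = 2, t(16) = 0, t(17) = 6, t(18) = 12, t(19) = 42, t(20) = 20, t(21) = 16.
The sequence repeats with period 20.
The value 20 next appears (with j ≥ 2) at t(20).

20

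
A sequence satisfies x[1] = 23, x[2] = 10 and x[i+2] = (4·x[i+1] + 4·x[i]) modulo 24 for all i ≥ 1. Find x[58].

Computing terms: x[1] = 23,  x[2] = 10,  x[3] = 12,  x[4] = 16,  x[5] = 16,  x[6] = 8,  x[7] = 0,  x[8] = 8,  x[9] = 8,  x[10] = 16,  x[11] = 0,  x[12] = 16,  x[13] = 16.
Since (x[12], x[13]) = (x[4], x[5]) = (16, 16) (two consecutive terms determine the rest), the sequence is eventually periodic: after a pre-period of length 3 it cycles with period 8.
For i ≥ 4, x[i] depends only on (i - 4) mod 8. (58 - 4) mod 8 = 6, so x[58] = x[10] = 16.

16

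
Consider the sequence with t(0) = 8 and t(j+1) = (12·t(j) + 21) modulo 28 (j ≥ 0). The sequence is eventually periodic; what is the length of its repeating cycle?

6

Listing terms: t(0) = 8,  t(1) = 5,  t(2) = 25,  t(3) = 13,  t(4) = 9,  t(5) = 17,  t(6) = 1,  t(7) = 5.
Since t(7) = t(1) = 5, the sequence is eventually periodic: after a pre-period of length 1 it cycles with period 6.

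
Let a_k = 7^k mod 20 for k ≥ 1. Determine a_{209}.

7

Listing terms: a_1 = 7, a_2 = 9, a_3 = 3, a_4 = 1, a_5 = 7.
The sequence repeats with period 4.
So a_{209} = a_{1 + ((209-1) mod 4)} = a_1 = 7.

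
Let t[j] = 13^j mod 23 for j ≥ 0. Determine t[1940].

We have t[0] = 1; t[1] = 13; t[2] = 8; t[3] = 12; t[4] = 18; t[5] = 4; t[6] = 6; t[7] = 9; t[8] = 2; t[9] = 3; t[10] = 16; t[11] = 1.
Since t[11] = t[0] = 1, the sequence is periodic with period 11.
(1940 - 0) mod 11 = 4, so t[1940] = t[4] = 18.

18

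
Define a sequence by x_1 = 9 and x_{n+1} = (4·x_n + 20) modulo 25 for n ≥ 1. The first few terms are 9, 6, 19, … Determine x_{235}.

x_1 = 9, x_2 = 6, x_3 = 19, x_4 = 21, x_5 = 4, x_6 = 11, x_7 = 14, x_8 = 1, x_9 = 24, x_{10} = 16, x_{11} = 9.
Since x_{11} = x_1 = 9, the sequence is periodic with period 10.
(235 - 1) mod 10 = 4, so x_{235} = x_5 = 4.

4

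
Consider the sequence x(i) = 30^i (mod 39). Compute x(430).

9

Listing terms: x(0) = 1; x(1) = 30; x(2) = 3; x(3) = 12; x(4) = 9; x(5) = 36; x(6) = 27; x(7) = 30.
Since x(7) = x(1) = 30, the sequence is eventually periodic: after a pre-period of length 1 it cycles with period 6.
For i ≥ 1, x(i) depends only on (i - 1) mod 6. (430 - 1) mod 6 = 3, so x(430) = x(4) = 9.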